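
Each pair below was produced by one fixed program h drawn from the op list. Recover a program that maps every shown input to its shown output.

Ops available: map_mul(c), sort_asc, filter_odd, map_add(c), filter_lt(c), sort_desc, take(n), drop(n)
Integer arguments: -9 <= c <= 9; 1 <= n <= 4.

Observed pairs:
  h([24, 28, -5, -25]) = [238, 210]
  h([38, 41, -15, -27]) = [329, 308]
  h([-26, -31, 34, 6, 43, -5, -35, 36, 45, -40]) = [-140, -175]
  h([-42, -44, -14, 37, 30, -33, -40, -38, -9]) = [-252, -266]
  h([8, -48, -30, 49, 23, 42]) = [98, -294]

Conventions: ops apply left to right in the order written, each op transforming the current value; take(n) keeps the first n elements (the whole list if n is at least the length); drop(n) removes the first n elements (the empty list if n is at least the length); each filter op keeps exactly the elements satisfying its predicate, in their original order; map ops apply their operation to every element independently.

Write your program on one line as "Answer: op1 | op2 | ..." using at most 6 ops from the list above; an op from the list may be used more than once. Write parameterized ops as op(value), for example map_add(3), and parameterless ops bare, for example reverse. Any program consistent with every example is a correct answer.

map_add(6) | take(2) | map_mul(7) | sort_asc | sort_desc

Check, running the answer program on each example:
  [24, 28, -5, -25] -> [30, 34, 1, -19] -> [30, 34] -> [210, 238] -> [210, 238] -> [238, 210]
  [38, 41, -15, -27] -> [44, 47, -9, -21] -> [44, 47] -> [308, 329] -> [308, 329] -> [329, 308]
  [-26, -31, 34, 6, 43, -5, -35, 36, 45, -40] -> [-20, -25, 40, 12, 49, 1, -29, 42, 51, -34] -> [-20, -25] -> [-140, -175] -> [-175, -140] -> [-140, -175]
  [-42, -44, -14, 37, 30, -33, -40, -38, -9] -> [-36, -38, -8, 43, 36, -27, -34, -32, -3] -> [-36, -38] -> [-252, -266] -> [-266, -252] -> [-252, -266]
  [8, -48, -30, 49, 23, 42] -> [14, -42, -24, 55, 29, 48] -> [14, -42] -> [98, -294] -> [-294, 98] -> [98, -294]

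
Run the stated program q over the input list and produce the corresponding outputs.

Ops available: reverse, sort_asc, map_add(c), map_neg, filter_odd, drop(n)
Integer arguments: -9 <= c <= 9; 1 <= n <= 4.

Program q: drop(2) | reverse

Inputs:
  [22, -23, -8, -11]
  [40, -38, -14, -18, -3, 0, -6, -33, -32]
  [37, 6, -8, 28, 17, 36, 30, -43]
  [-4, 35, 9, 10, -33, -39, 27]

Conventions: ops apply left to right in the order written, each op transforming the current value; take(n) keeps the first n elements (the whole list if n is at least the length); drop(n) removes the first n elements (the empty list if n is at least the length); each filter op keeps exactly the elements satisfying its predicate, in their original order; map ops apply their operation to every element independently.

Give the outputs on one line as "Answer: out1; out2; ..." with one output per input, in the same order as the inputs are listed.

[-11, -8]; [-32, -33, -6, 0, -3, -18, -14]; [-43, 30, 36, 17, 28, -8]; [27, -39, -33, 10, 9]

Execution, op by op:
  [22, -23, -8, -11] -> [-8, -11] -> [-11, -8]
  [40, -38, -14, -18, -3, 0, -6, -33, -32] -> [-14, -18, -3, 0, -6, -33, -32] -> [-32, -33, -6, 0, -3, -18, -14]
  [37, 6, -8, 28, 17, 36, 30, -43] -> [-8, 28, 17, 36, 30, -43] -> [-43, 30, 36, 17, 28, -8]
  [-4, 35, 9, 10, -33, -39, 27] -> [9, 10, -33, -39, 27] -> [27, -39, -33, 10, 9]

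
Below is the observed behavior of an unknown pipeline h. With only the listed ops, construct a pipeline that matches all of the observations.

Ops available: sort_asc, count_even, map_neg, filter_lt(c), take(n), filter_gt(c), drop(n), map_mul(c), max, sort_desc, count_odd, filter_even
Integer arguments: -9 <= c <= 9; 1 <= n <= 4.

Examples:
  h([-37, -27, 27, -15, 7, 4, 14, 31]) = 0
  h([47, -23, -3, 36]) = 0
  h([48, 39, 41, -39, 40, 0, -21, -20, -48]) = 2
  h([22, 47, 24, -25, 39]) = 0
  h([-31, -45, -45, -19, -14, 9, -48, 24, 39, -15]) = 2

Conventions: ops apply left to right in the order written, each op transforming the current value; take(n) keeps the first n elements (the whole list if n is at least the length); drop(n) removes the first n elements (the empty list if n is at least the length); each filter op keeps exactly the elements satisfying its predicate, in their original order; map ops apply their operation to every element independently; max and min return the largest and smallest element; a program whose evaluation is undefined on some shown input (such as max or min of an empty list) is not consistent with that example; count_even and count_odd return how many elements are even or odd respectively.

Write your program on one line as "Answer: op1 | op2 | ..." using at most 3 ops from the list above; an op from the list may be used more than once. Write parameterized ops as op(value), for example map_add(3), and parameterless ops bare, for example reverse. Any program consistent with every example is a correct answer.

filter_lt(-1) | drop(1) | count_even

Check, running the answer program on each example:
  [-37, -27, 27, -15, 7, 4, 14, 31] -> [-37, -27, -15] -> [-27, -15] -> 0
  [47, -23, -3, 36] -> [-23, -3] -> [-3] -> 0
  [48, 39, 41, -39, 40, 0, -21, -20, -48] -> [-39, -21, -20, -48] -> [-21, -20, -48] -> 2
  [22, 47, 24, -25, 39] -> [-25] -> [] -> 0
  [-31, -45, -45, -19, -14, 9, -48, 24, 39, -15] -> [-31, -45, -45, -19, -14, -48, -15] -> [-45, -45, -19, -14, -48, -15] -> 2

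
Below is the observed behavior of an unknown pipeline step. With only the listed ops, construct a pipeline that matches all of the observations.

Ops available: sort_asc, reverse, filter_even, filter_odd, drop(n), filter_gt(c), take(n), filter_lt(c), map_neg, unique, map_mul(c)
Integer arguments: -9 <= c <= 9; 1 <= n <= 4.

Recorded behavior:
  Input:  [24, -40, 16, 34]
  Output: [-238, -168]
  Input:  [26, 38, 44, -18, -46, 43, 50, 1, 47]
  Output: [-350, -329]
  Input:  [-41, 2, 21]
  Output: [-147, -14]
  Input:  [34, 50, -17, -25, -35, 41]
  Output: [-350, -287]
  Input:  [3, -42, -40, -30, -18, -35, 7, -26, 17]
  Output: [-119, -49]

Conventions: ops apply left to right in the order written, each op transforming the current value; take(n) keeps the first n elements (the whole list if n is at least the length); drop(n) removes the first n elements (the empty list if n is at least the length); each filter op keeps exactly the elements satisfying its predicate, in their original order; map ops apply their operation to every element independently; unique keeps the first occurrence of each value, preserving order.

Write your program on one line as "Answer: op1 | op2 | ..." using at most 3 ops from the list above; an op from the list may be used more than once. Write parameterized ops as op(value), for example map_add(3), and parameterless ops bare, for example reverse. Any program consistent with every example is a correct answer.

map_mul(-7) | sort_asc | take(2)

Check, running the answer program on each example:
  [24, -40, 16, 34] -> [-168, 280, -112, -238] -> [-238, -168, -112, 280] -> [-238, -168]
  [26, 38, 44, -18, -46, 43, 50, 1, 47] -> [-182, -266, -308, 126, 322, -301, -350, -7, -329] -> [-350, -329, -308, -301, -266, -182, -7, 126, 322] -> [-350, -329]
  [-41, 2, 21] -> [287, -14, -147] -> [-147, -14, 287] -> [-147, -14]
  [34, 50, -17, -25, -35, 41] -> [-238, -350, 119, 175, 245, -287] -> [-350, -287, -238, 119, 175, 245] -> [-350, -287]
  [3, -42, -40, -30, -18, -35, 7, -26, 17] -> [-21, 294, 280, 210, 126, 245, -49, 182, -119] -> [-119, -49, -21, 126, 182, 210, 245, 280, 294] -> [-119, -49]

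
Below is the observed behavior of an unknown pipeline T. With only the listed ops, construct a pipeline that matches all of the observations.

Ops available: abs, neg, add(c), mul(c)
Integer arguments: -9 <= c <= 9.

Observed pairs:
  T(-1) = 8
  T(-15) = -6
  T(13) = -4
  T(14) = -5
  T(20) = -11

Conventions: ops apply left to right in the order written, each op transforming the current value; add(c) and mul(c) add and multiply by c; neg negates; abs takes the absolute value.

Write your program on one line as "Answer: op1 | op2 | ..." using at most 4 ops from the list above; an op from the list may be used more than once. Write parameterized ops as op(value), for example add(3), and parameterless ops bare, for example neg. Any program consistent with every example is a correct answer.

abs | add(-4) | add(-5) | neg

Check, running the answer program on each example:
  -1 -> 1 -> -3 -> -8 -> 8
  -15 -> 15 -> 11 -> 6 -> -6
  13 -> 13 -> 9 -> 4 -> -4
  14 -> 14 -> 10 -> 5 -> -5
  20 -> 20 -> 16 -> 11 -> -11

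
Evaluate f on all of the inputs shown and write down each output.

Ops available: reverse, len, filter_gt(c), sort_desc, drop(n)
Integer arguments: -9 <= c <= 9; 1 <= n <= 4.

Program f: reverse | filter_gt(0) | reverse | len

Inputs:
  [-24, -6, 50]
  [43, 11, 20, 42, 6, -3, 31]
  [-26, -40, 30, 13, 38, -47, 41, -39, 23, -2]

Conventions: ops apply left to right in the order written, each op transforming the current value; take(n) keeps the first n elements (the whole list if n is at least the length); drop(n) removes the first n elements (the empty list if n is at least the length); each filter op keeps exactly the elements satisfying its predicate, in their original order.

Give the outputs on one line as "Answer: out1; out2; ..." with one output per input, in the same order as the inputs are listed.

Execution, op by op:
  [-24, -6, 50] -> [50, -6, -24] -> [50] -> [50] -> 1
  [43, 11, 20, 42, 6, -3, 31] -> [31, -3, 6, 42, 20, 11, 43] -> [31, 6, 42, 20, 11, 43] -> [43, 11, 20, 42, 6, 31] -> 6
  [-26, -40, 30, 13, 38, -47, 41, -39, 23, -2] -> [-2, 23, -39, 41, -47, 38, 13, 30, -40, -26] -> [23, 41, 38, 13, 30] -> [30, 13, 38, 41, 23] -> 5

1; 6; 5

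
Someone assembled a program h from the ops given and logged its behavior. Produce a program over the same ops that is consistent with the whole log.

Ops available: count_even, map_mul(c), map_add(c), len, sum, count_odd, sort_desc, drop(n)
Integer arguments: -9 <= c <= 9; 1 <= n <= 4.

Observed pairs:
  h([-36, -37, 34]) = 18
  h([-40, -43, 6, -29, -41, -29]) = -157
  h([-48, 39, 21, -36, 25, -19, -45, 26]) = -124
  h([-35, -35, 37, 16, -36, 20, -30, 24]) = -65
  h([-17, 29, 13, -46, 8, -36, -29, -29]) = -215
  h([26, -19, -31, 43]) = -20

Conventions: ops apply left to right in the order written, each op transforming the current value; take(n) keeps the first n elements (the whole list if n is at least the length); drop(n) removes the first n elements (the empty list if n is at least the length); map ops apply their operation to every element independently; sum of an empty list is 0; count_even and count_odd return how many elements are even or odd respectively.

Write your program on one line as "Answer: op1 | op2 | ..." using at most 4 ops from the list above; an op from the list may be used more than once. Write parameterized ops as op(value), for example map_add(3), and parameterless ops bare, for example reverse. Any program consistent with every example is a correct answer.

map_add(-9) | map_add(-7) | drop(2) | sum

Check, running the answer program on each example:
  [-36, -37, 34] -> [-45, -46, 25] -> [-52, -53, 18] -> [18] -> 18
  [-40, -43, 6, -29, -41, -29] -> [-49, -52, -3, -38, -50, -38] -> [-56, -59, -10, -45, -57, -45] -> [-10, -45, -57, -45] -> -157
  [-48, 39, 21, -36, 25, -19, -45, 26] -> [-57, 30, 12, -45, 16, -28, -54, 17] -> [-64, 23, 5, -52, 9, -35, -61, 10] -> [5, -52, 9, -35, -61, 10] -> -124
  [-35, -35, 37, 16, -36, 20, -30, 24] -> [-44, -44, 28, 7, -45, 11, -39, 15] -> [-51, -51, 21, 0, -52, 4, -46, 8] -> [21, 0, -52, 4, -46, 8] -> -65
  [-17, 29, 13, -46, 8, -36, -29, -29] -> [-26, 20, 4, -55, -1, -45, -38, -38] -> [-33, 13, -3, -62, -8, -52, -45, -45] -> [-3, -62, -8, -52, -45, -45] -> -215
  [26, -19, -31, 43] -> [17, -28, -40, 34] -> [10, -35, -47, 27] -> [-47, 27] -> -20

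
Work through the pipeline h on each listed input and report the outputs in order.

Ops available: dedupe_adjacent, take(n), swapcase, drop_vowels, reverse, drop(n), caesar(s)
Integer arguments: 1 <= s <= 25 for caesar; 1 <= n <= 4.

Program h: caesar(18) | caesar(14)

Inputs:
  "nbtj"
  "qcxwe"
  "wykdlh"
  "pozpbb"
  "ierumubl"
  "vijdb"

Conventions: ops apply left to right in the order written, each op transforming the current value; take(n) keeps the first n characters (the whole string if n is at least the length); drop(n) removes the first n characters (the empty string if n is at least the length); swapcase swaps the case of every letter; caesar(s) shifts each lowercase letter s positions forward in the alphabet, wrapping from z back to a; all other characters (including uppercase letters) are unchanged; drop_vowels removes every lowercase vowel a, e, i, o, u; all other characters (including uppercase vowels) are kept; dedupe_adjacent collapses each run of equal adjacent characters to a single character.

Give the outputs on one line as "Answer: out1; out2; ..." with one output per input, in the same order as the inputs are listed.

Execution, op by op:
  "nbtj" -> "ftlb" -> "thzp"
  "qcxwe" -> "iupow" -> "widck"
  "wykdlh" -> "oqcvdz" -> "ceqjrn"
  "pozpbb" -> "hgrhtt" -> "vufvhh"
  "ierumubl" -> "awjmemtd" -> "okxasahr"
  "vijdb" -> "nabvt" -> "bopjh"

"thzp"; "widck"; "ceqjrn"; "vufvhh"; "okxasahr"; "bopjh"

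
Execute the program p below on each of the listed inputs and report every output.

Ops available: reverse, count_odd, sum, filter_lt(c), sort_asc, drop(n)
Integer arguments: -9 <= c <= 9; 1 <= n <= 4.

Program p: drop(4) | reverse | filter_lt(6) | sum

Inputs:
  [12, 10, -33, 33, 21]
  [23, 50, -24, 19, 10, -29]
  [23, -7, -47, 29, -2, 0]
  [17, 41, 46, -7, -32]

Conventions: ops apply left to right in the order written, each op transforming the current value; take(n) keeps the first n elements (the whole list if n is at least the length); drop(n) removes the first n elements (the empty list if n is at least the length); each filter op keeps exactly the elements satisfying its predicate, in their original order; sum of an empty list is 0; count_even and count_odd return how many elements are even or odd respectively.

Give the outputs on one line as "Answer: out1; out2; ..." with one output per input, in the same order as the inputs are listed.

Execution, op by op:
  [12, 10, -33, 33, 21] -> [21] -> [21] -> [] -> 0
  [23, 50, -24, 19, 10, -29] -> [10, -29] -> [-29, 10] -> [-29] -> -29
  [23, -7, -47, 29, -2, 0] -> [-2, 0] -> [0, -2] -> [0, -2] -> -2
  [17, 41, 46, -7, -32] -> [-32] -> [-32] -> [-32] -> -32

0; -29; -2; -32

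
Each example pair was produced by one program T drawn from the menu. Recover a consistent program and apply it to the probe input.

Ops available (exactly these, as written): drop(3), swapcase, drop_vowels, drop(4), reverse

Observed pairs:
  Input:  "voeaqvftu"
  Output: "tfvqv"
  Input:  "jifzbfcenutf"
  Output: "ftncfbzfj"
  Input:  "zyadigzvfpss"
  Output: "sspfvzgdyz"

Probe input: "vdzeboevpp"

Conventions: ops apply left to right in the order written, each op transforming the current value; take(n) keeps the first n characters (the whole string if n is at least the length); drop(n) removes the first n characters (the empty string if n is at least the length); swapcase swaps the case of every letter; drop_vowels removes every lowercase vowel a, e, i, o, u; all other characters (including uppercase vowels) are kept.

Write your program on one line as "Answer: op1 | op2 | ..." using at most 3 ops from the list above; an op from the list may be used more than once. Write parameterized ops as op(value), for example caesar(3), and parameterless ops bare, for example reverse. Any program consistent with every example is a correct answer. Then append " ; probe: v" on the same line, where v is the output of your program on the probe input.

drop_vowels | reverse ; probe: "ppvbzdv"

Check, running the answer program on each example:
  "voeaqvftu" -> "vqvft" -> "tfvqv"
  "jifzbfcenutf" -> "jfzbfcntf" -> "ftncfbzfj"
  "zyadigzvfpss" -> "zydgzvfpss" -> "sspfvzgdyz"
  probe: "vdzeboevpp" -> "vdzbvpp" -> "ppvbzdv"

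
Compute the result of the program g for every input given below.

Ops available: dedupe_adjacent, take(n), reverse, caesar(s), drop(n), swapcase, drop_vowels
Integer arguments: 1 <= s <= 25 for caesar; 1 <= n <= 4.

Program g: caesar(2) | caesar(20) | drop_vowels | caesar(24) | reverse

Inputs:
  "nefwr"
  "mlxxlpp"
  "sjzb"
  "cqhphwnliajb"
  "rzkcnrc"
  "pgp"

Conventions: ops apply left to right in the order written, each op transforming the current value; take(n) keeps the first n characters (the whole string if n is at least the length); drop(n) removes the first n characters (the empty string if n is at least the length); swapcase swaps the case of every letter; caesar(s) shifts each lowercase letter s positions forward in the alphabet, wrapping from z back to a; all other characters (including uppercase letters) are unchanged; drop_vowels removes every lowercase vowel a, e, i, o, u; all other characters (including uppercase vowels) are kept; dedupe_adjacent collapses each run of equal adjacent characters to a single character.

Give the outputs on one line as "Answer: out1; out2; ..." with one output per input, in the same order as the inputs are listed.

"lqzh"; "jjfrrf"; "vtd"; "vdufhqbjbkw"; "wlhwetl"; "jaj"

Execution, op by op:
  "nefwr" -> "pghyt" -> "jabsn" -> "jbsn" -> "hzql" -> "lqzh"
  "mlxxlpp" -> "onzznrr" -> "ihtthll" -> "htthll" -> "frrfjj" -> "jjfrrf"
  "sjzb" -> "ulbd" -> "ofvx" -> "fvx" -> "dtv" -> "vtd"
  "cqhphwnliajb" -> "esjrjypnkcld" -> "ymdldsjhewfx" -> "ymdldsjhwfx" -> "wkbjbqhfudv" -> "vdufhqbjbkw"
  "rzkcnrc" -> "tbmepte" -> "nvgyjny" -> "nvgyjny" -> "ltewhlw" -> "wlhwetl"
  "pgp" -> "rir" -> "lcl" -> "lcl" -> "jaj" -> "jaj"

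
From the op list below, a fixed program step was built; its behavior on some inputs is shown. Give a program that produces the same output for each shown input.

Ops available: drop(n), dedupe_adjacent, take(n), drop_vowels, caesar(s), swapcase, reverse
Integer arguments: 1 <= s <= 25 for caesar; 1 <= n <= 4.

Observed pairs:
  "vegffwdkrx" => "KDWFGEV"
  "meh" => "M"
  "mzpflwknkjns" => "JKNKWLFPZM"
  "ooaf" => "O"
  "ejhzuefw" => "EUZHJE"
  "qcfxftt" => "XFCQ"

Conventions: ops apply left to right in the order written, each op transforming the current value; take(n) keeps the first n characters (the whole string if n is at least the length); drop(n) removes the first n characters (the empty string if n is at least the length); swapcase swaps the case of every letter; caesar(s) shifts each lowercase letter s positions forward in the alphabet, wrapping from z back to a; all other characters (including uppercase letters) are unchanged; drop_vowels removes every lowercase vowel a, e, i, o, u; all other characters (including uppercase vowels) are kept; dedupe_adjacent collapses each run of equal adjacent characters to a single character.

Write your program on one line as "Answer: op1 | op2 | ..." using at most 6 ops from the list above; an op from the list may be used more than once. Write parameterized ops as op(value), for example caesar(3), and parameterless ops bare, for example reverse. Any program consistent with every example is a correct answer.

swapcase | dedupe_adjacent | reverse | swapcase | drop(2) | swapcase

Check, running the answer program on each example:
  "vegffwdkrx" -> "VEGFFWDKRX" -> "VEGFWDKRX" -> "XRKDWFGEV" -> "xrkdwfgev" -> "kdwfgev" -> "KDWFGEV"
  "meh" -> "MEH" -> "MEH" -> "HEM" -> "hem" -> "m" -> "M"
  "mzpflwknkjns" -> "MZPFLWKNKJNS" -> "MZPFLWKNKJNS" -> "SNJKNKWLFPZM" -> "snjknkwlfpzm" -> "jknkwlfpzm" -> "JKNKWLFPZM"
  "ooaf" -> "OOAF" -> "OAF" -> "FAO" -> "fao" -> "o" -> "O"
  "ejhzuefw" -> "EJHZUEFW" -> "EJHZUEFW" -> "WFEUZHJE" -> "wfeuzhje" -> "euzhje" -> "EUZHJE"
  "qcfxftt" -> "QCFXFTT" -> "QCFXFT" -> "TFXFCQ" -> "tfxfcq" -> "xfcq" -> "XFCQ"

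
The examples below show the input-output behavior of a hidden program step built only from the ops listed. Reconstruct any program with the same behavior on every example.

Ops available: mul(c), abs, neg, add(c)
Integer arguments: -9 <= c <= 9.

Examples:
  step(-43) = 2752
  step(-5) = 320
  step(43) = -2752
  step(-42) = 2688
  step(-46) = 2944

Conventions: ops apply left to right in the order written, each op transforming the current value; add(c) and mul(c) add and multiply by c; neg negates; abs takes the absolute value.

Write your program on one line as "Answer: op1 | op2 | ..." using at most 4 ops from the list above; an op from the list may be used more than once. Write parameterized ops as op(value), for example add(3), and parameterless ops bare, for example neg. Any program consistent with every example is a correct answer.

mul(-4) | mul(-8) | mul(-2)

Check, running the answer program on each example:
  -43 -> 172 -> -1376 -> 2752
  -5 -> 20 -> -160 -> 320
  43 -> -172 -> 1376 -> -2752
  -42 -> 168 -> -1344 -> 2688
  -46 -> 184 -> -1472 -> 2944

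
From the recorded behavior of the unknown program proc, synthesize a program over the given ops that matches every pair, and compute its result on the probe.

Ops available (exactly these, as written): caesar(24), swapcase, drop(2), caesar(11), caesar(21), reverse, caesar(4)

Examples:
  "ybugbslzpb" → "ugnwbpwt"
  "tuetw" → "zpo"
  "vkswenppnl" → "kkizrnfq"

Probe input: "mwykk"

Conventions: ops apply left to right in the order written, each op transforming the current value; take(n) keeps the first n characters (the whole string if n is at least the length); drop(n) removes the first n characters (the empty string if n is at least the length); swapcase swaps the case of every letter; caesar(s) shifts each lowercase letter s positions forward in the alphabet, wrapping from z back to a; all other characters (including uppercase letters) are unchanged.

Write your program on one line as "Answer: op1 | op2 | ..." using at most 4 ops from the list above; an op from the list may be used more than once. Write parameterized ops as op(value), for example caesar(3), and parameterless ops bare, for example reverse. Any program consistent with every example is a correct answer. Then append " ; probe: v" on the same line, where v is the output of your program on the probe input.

reverse | drop(2) | caesar(21) ; probe: "trh"

Check, running the answer program on each example:
  "ybugbslzpb" -> "bpzlsbguby" -> "zlsbguby" -> "ugnwbpwt"
  "tuetw" -> "wteut" -> "eut" -> "zpo"
  "vkswenppnl" -> "lnppnewskv" -> "ppnewskv" -> "kkizrnfq"
  probe: "mwykk" -> "kkywm" -> "ywm" -> "trh"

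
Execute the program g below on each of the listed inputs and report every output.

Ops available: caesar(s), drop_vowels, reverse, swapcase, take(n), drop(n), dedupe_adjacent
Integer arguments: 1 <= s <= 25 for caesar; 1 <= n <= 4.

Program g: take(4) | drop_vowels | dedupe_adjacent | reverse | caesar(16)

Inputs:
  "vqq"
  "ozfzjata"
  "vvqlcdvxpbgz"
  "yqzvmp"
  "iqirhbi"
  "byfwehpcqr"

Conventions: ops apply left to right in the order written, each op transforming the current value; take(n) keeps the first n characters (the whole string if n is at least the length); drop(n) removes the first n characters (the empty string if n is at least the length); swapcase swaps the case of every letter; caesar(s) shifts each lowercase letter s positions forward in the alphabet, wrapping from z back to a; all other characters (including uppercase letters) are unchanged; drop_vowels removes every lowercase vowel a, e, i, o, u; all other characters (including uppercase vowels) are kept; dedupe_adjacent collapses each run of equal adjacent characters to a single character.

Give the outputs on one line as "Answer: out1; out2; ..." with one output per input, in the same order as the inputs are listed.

"gl"; "pvp"; "bgl"; "lpgo"; "hg"; "mvor"

Execution, op by op:
  "vqq" -> "vqq" -> "vqq" -> "vq" -> "qv" -> "gl"
  "ozfzjata" -> "ozfz" -> "zfz" -> "zfz" -> "zfz" -> "pvp"
  "vvqlcdvxpbgz" -> "vvql" -> "vvql" -> "vql" -> "lqv" -> "bgl"
  "yqzvmp" -> "yqzv" -> "yqzv" -> "yqzv" -> "vzqy" -> "lpgo"
  "iqirhbi" -> "iqir" -> "qr" -> "qr" -> "rq" -> "hg"
  "byfwehpcqr" -> "byfw" -> "byfw" -> "byfw" -> "wfyb" -> "mvor"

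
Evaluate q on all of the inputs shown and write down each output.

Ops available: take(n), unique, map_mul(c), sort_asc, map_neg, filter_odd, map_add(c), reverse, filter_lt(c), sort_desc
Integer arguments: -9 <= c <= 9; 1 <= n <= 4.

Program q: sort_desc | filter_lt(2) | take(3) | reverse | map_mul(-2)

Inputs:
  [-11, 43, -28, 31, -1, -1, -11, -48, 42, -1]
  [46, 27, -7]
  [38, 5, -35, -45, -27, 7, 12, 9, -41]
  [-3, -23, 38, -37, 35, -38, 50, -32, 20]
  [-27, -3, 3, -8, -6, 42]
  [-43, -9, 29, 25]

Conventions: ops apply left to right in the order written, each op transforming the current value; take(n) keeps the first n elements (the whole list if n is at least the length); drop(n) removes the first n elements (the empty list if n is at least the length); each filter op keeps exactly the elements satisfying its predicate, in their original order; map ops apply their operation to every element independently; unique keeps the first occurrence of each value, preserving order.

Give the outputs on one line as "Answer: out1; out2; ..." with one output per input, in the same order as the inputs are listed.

[2, 2, 2]; [14]; [82, 70, 54]; [64, 46, 6]; [16, 12, 6]; [86, 18]

Execution, op by op:
  [-11, 43, -28, 31, -1, -1, -11, -48, 42, -1] -> [43, 42, 31, -1, -1, -1, -11, -11, -28, -48] -> [-1, -1, -1, -11, -11, -28, -48] -> [-1, -1, -1] -> [-1, -1, -1] -> [2, 2, 2]
  [46, 27, -7] -> [46, 27, -7] -> [-7] -> [-7] -> [-7] -> [14]
  [38, 5, -35, -45, -27, 7, 12, 9, -41] -> [38, 12, 9, 7, 5, -27, -35, -41, -45] -> [-27, -35, -41, -45] -> [-27, -35, -41] -> [-41, -35, -27] -> [82, 70, 54]
  [-3, -23, 38, -37, 35, -38, 50, -32, 20] -> [50, 38, 35, 20, -3, -23, -32, -37, -38] -> [-3, -23, -32, -37, -38] -> [-3, -23, -32] -> [-32, -23, -3] -> [64, 46, 6]
  [-27, -3, 3, -8, -6, 42] -> [42, 3, -3, -6, -8, -27] -> [-3, -6, -8, -27] -> [-3, -6, -8] -> [-8, -6, -3] -> [16, 12, 6]
  [-43, -9, 29, 25] -> [29, 25, -9, -43] -> [-9, -43] -> [-9, -43] -> [-43, -9] -> [86, 18]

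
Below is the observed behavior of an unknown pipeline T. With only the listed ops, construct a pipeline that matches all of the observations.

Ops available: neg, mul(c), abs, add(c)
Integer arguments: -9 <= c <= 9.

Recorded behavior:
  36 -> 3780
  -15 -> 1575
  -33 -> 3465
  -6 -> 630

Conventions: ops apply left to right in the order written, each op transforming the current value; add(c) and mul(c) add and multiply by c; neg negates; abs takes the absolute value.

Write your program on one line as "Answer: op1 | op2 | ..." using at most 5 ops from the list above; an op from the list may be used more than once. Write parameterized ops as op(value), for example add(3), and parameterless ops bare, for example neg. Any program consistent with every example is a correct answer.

mul(-3) | abs | mul(-5) | mul(-7)

Check, running the answer program on each example:
  36 -> -108 -> 108 -> -540 -> 3780
  -15 -> 45 -> 45 -> -225 -> 1575
  -33 -> 99 -> 99 -> -495 -> 3465
  -6 -> 18 -> 18 -> -90 -> 630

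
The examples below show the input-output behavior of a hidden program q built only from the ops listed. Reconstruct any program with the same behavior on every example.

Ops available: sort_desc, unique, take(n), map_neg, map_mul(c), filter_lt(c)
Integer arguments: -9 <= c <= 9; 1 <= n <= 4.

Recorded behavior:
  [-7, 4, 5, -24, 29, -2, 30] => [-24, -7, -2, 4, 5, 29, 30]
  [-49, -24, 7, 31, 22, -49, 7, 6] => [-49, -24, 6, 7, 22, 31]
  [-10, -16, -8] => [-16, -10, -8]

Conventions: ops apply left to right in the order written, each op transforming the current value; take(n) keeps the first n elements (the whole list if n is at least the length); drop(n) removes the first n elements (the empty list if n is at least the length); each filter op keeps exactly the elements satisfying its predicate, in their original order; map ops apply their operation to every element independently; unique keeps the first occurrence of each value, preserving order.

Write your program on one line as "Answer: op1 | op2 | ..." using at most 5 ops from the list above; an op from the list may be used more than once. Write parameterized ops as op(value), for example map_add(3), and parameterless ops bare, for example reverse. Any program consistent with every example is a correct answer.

unique | map_neg | sort_desc | map_neg

Check, running the answer program on each example:
  [-7, 4, 5, -24, 29, -2, 30] -> [-7, 4, 5, -24, 29, -2, 30] -> [7, -4, -5, 24, -29, 2, -30] -> [24, 7, 2, -4, -5, -29, -30] -> [-24, -7, -2, 4, 5, 29, 30]
  [-49, -24, 7, 31, 22, -49, 7, 6] -> [-49, -24, 7, 31, 22, 6] -> [49, 24, -7, -31, -22, -6] -> [49, 24, -6, -7, -22, -31] -> [-49, -24, 6, 7, 22, 31]
  [-10, -16, -8] -> [-10, -16, -8] -> [10, 16, 8] -> [16, 10, 8] -> [-16, -10, -8]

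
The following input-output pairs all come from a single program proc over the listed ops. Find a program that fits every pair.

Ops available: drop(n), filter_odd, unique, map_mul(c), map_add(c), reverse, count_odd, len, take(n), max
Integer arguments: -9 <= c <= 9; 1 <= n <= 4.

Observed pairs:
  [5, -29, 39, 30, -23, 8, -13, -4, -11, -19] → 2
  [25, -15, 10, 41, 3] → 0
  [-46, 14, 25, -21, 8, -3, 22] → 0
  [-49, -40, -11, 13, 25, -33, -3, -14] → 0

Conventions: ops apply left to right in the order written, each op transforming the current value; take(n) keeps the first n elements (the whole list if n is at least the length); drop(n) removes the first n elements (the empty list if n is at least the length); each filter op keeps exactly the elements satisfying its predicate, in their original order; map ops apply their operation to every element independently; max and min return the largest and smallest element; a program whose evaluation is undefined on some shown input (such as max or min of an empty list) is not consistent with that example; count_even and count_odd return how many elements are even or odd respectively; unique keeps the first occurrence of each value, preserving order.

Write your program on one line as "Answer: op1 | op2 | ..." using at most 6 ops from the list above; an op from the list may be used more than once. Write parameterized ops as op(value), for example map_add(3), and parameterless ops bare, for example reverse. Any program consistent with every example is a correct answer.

reverse | map_mul(5) | drop(4) | map_add(6) | drop(4) | count_odd

Check, running the answer program on each example:
  [5, -29, 39, 30, -23, 8, -13, -4, -11, -19] -> [-19, -11, -4, -13, 8, -23, 30, 39, -29, 5] -> [-95, -55, -20, -65, 40, -115, 150, 195, -145, 25] -> [40, -115, 150, 195, -145, 25] -> [46, -109, 156, 201, -139, 31] -> [-139, 31] -> 2
  [25, -15, 10, 41, 3] -> [3, 41, 10, -15, 25] -> [15, 205, 50, -75, 125] -> [125] -> [131] -> [] -> 0
  [-46, 14, 25, -21, 8, -3, 22] -> [22, -3, 8, -21, 25, 14, -46] -> [110, -15, 40, -105, 125, 70, -230] -> [125, 70, -230] -> [131, 76, -224] -> [] -> 0
  [-49, -40, -11, 13, 25, -33, -3, -14] -> [-14, -3, -33, 25, 13, -11, -40, -49] -> [-70, -15, -165, 125, 65, -55, -200, -245] -> [65, -55, -200, -245] -> [71, -49, -194, -239] -> [] -> 0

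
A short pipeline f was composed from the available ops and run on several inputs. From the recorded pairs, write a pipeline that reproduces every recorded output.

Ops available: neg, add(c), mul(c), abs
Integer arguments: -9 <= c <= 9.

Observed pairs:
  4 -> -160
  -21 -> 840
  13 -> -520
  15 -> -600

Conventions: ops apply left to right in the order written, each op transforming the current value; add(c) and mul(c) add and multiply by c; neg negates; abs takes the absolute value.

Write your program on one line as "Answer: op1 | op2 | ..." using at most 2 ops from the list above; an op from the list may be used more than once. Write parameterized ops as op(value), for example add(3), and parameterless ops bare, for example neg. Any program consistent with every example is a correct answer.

mul(8) | mul(-5)

Check, running the answer program on each example:
  4 -> 32 -> -160
  -21 -> -168 -> 840
  13 -> 104 -> -520
  15 -> 120 -> -600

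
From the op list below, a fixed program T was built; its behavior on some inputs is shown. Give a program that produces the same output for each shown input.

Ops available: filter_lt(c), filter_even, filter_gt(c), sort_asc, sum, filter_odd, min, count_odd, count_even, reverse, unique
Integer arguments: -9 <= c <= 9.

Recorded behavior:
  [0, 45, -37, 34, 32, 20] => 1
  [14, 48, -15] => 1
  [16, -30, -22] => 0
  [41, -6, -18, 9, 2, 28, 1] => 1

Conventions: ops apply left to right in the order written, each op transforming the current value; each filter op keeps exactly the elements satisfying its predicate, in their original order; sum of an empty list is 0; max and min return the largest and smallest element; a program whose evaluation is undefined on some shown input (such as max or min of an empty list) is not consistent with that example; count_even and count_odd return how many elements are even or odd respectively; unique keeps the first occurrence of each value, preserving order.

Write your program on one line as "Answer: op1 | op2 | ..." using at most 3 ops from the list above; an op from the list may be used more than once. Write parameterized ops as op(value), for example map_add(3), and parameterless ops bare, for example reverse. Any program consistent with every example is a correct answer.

reverse | filter_lt(3) | count_odd

Check, running the answer program on each example:
  [0, 45, -37, 34, 32, 20] -> [20, 32, 34, -37, 45, 0] -> [-37, 0] -> 1
  [14, 48, -15] -> [-15, 48, 14] -> [-15] -> 1
  [16, -30, -22] -> [-22, -30, 16] -> [-22, -30] -> 0
  [41, -6, -18, 9, 2, 28, 1] -> [1, 28, 2, 9, -18, -6, 41] -> [1, 2, -18, -6] -> 1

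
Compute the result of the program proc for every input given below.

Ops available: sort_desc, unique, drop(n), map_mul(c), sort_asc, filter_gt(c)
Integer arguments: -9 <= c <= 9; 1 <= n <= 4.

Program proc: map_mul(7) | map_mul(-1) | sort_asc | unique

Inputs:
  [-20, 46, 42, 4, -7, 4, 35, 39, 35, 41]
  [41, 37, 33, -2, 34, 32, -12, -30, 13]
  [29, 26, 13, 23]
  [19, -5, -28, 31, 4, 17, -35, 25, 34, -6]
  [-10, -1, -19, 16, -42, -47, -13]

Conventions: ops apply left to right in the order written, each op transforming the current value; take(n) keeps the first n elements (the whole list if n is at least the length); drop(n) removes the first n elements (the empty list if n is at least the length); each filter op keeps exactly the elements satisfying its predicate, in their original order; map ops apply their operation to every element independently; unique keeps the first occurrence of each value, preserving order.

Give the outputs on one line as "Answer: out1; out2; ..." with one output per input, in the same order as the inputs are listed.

[-322, -294, -287, -273, -245, -28, 49, 140]; [-287, -259, -238, -231, -224, -91, 14, 84, 210]; [-203, -182, -161, -91]; [-238, -217, -175, -133, -119, -28, 35, 42, 196, 245]; [-112, 7, 70, 91, 133, 294, 329]

Execution, op by op:
  [-20, 46, 42, 4, -7, 4, 35, 39, 35, 41] -> [-140, 322, 294, 28, -49, 28, 245, 273, 245, 287] -> [140, -322, -294, -28, 49, -28, -245, -273, -245, -287] -> [-322, -294, -287, -273, -245, -245, -28, -28, 49, 140] -> [-322, -294, -287, -273, -245, -28, 49, 140]
  [41, 37, 33, -2, 34, 32, -12, -30, 13] -> [287, 259, 231, -14, 238, 224, -84, -210, 91] -> [-287, -259, -231, 14, -238, -224, 84, 210, -91] -> [-287, -259, -238, -231, -224, -91, 14, 84, 210] -> [-287, -259, -238, -231, -224, -91, 14, 84, 210]
  [29, 26, 13, 23] -> [203, 182, 91, 161] -> [-203, -182, -91, -161] -> [-203, -182, -161, -91] -> [-203, -182, -161, -91]
  [19, -5, -28, 31, 4, 17, -35, 25, 34, -6] -> [133, -35, -196, 217, 28, 119, -245, 175, 238, -42] -> [-133, 35, 196, -217, -28, -119, 245, -175, -238, 42] -> [-238, -217, -175, -133, -119, -28, 35, 42, 196, 245] -> [-238, -217, -175, -133, -119, -28, 35, 42, 196, 245]
  [-10, -1, -19, 16, -42, -47, -13] -> [-70, -7, -133, 112, -294, -329, -91] -> [70, 7, 133, -112, 294, 329, 91] -> [-112, 7, 70, 91, 133, 294, 329] -> [-112, 7, 70, 91, 133, 294, 329]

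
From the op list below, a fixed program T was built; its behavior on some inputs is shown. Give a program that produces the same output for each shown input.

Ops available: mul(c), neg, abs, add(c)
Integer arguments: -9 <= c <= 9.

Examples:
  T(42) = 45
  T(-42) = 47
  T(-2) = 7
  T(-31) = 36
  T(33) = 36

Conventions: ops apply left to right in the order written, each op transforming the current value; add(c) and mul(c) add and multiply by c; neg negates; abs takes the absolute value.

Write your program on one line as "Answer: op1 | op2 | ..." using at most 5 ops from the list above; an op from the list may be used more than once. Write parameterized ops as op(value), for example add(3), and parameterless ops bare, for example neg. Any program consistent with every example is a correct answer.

add(-1) | neg | abs | add(4)

Check, running the answer program on each example:
  42 -> 41 -> -41 -> 41 -> 45
  -42 -> -43 -> 43 -> 43 -> 47
  -2 -> -3 -> 3 -> 3 -> 7
  -31 -> -32 -> 32 -> 32 -> 36
  33 -> 32 -> -32 -> 32 -> 36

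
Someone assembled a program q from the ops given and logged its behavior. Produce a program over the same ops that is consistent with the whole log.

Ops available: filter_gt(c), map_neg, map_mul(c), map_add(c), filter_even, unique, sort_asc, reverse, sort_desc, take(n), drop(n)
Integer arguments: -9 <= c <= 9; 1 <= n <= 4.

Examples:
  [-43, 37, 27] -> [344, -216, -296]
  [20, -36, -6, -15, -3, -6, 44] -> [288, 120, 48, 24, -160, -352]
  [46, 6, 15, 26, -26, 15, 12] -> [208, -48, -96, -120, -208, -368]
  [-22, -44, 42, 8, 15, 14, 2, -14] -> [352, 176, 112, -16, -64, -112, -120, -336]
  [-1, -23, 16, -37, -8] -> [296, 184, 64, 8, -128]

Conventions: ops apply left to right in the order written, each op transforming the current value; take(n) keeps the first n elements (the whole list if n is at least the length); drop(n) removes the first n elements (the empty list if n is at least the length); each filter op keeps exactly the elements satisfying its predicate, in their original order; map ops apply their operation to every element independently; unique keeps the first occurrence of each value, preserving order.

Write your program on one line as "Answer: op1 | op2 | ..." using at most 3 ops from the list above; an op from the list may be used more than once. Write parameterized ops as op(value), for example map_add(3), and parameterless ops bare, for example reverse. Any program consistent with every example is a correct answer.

unique | sort_asc | map_mul(-8)

Check, running the answer program on each example:
  [-43, 37, 27] -> [-43, 37, 27] -> [-43, 27, 37] -> [344, -216, -296]
  [20, -36, -6, -15, -3, -6, 44] -> [20, -36, -6, -15, -3, 44] -> [-36, -15, -6, -3, 20, 44] -> [288, 120, 48, 24, -160, -352]
  [46, 6, 15, 26, -26, 15, 12] -> [46, 6, 15, 26, -26, 12] -> [-26, 6, 12, 15, 26, 46] -> [208, -48, -96, -120, -208, -368]
  [-22, -44, 42, 8, 15, 14, 2, -14] -> [-22, -44, 42, 8, 15, 14, 2, -14] -> [-44, -22, -14, 2, 8, 14, 15, 42] -> [352, 176, 112, -16, -64, -112, -120, -336]
  [-1, -23, 16, -37, -8] -> [-1, -23, 16, -37, -8] -> [-37, -23, -8, -1, 16] -> [296, 184, 64, 8, -128]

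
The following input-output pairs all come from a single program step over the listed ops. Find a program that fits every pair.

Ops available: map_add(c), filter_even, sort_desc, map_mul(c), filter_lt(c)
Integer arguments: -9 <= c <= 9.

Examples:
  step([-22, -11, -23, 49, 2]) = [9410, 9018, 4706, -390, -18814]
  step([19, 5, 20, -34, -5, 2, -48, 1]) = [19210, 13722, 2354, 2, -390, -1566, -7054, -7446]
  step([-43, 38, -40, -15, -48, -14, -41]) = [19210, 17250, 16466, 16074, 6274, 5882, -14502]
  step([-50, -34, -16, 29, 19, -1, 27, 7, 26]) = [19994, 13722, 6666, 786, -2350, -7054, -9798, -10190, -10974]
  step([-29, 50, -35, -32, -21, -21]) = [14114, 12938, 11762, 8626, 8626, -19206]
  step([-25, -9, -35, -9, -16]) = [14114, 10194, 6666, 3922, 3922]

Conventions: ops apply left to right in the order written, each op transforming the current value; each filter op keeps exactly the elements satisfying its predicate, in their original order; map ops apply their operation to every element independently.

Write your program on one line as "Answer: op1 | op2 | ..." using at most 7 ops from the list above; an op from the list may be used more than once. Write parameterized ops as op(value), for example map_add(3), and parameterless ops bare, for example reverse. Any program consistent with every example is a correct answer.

map_add(-1) | map_mul(-7) | map_mul(-7) | map_mul(-8) | sort_desc | map_add(2)

Check, running the answer program on each example:
  [-22, -11, -23, 49, 2] -> [-23, -12, -24, 48, 1] -> [161, 84, 168, -336, -7] -> [-1127, -588, -1176, 2352, 49] -> [9016, 4704, 9408, -18816, -392] -> [9408, 9016, 4704, -392, -18816] -> [9410, 9018, 4706, -390, -18814]
  [19, 5, 20, -34, -5, 2, -48, 1] -> [18, 4, 19, -35, -6, 1, -49, 0] -> [-126, -28, -133, 245, 42, -7, 343, 0] -> [882, 196, 931, -1715, -294, 49, -2401, 0] -> [-7056, -1568, -7448, 13720, 2352, -392, 19208, 0] -> [19208, 13720, 2352, 0, -392, -1568, -7056, -7448] -> [19210, 13722, 2354, 2, -390, -1566, -7054, -7446]
  [-43, 38, -40, -15, -48, -14, -41] -> [-44, 37, -41, -16, -49, -15, -42] -> [308, -259, 287, 112, 343, 105, 294] -> [-2156, 1813, -2009, -784, -2401, -735, -2058] -> [17248, -14504, 16072, 6272, 19208, 5880, 16464] -> [19208, 17248, 16464, 16072, 6272, 5880, -14504] -> [19210, 17250, 16466, 16074, 6274, 5882, -14502]
  [-50, -34, -16, 29, 19, -1, 27, 7, 26] -> [-51, -35, -17, 28, 18, -2, 26, 6, 25] -> [357, 245, 119, -196, -126, 14, -182, -42, -175] -> [-2499, -1715, -833, 1372, 882, -98, 1274, 294, 1225] -> [19992, 13720, 6664, -10976, -7056, 784, -10192, -2352, -9800] -> [19992, 13720, 6664, 784, -2352, -7056, -9800, -10192, -10976] -> [19994, 13722, 6666, 786, -2350, -7054, -9798, -10190, -10974]
  [-29, 50, -35, -32, -21, -21] -> [-30, 49, -36, -33, -22, -22] -> [210, -343, 252, 231, 154, 154] -> [-1470, 2401, -1764, -1617, -1078, -1078] -> [11760, -19208, 14112, 12936, 8624, 8624] -> [14112, 12936, 11760, 8624, 8624, -19208] -> [14114, 12938, 11762, 8626, 8626, -19206]
  [-25, -9, -35, -9, -16] -> [-26, -10, -36, -10, -17] -> [182, 70, 252, 70, 119] -> [-1274, -490, -1764, -490, -833] -> [10192, 3920, 14112, 3920, 6664] -> [14112, 10192, 6664, 3920, 3920] -> [14114, 10194, 6666, 3922, 3922]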